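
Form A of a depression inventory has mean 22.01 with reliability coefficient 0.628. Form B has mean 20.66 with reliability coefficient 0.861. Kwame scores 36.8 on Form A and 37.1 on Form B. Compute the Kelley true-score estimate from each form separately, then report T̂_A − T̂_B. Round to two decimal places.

-3.52

T̂_A = 0.628(36.8) + 0.372(22.01) = 31.2981
T̂_B = 0.861(37.1) + 0.139(20.66) = 34.8148
T̂_A − T̂_B = -3.5167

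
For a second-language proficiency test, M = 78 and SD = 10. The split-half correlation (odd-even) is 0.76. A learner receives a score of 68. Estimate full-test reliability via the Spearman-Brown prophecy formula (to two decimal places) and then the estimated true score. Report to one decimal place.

Spearman-Brown: ρ = 2r/(1 + r) = 2(0.76)/(1 + 0.76) = 1.520/1.76 = 0.8636 → 0.86
T̂ = ρX + (1 − ρ)μ
  = 0.86 × 68 + 0.14 × 78
  = 58.48 + 10.92
  = 69.40
  ≈ 69.4

69.4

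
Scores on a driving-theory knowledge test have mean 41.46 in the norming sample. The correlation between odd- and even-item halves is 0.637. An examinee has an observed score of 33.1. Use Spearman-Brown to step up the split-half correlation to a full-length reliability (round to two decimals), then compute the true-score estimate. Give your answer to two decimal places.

34.94

Spearman-Brown: ρ = 2r/(1 + r) = 2(0.637)/(1 + 0.637) = 1.2740/1.637 = 0.7783 → 0.78
T̂ = 0.78(33.1) + 0.22(41.46) = 25.818 + 9.1212 = 34.939 → 34.94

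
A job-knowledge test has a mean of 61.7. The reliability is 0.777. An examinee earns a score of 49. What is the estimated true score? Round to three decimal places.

T̂ = 0.777(49) + 0.223(61.7) = 38.073 + 13.7591 = 51.8321 → 51.832

51.832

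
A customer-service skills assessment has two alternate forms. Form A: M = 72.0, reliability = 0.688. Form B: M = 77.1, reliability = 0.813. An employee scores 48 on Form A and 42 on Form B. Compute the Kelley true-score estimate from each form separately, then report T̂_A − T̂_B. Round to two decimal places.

T̂_A = 0.688(48) + 0.312(72.0) = 55.4880
T̂_B = 0.813(42) + 0.187(77.1) = 48.5637
T̂_A − T̂_B = 6.9243

6.92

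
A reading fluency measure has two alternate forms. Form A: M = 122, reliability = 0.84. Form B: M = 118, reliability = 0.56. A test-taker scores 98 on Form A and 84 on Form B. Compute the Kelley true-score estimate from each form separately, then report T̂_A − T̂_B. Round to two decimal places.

T̂_A = 0.84(98) + 0.16(122) = 101.8400
T̂_B = 0.56(84) + 0.44(118) = 98.9600
T̂_A − T̂_B = 2.8800

2.88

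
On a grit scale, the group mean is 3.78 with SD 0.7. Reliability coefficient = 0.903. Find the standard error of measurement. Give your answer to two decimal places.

SEM = SD · √(1 − ρ) = 0.7 × √0.097 = 0.7 × 0.3114 = 0.218

0.22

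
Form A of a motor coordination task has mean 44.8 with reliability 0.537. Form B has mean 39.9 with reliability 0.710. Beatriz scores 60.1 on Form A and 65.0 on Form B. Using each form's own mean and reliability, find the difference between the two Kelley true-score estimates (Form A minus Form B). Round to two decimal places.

-4.70

T̂_A = 0.537(60.1) + 0.463(44.8) = 53.0161
T̂_B = 0.710(65.0) + 0.290(39.9) = 57.7210
T̂_A − T̂_B = -4.7049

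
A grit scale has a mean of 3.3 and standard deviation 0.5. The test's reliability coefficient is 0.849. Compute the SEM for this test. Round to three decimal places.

SEM = SD · √(1 − ρ) = 0.5 × √0.151 = 0.5 × 0.3886 = 0.1943

0.194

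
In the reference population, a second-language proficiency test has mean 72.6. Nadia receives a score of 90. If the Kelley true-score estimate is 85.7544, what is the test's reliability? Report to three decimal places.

0.756

T̂ = ρX + (1 − ρ)μ  ⇒  T̂ − μ = ρ(X − μ)
ρ = (T̂ − μ)/(X − μ) = (85.7544 − 72.6) / (90 − 72.6) = 13.1544 / 17.4 = 0.75600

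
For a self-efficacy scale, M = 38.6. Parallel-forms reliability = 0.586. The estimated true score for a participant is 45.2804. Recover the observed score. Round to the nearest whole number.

T̂ = ρX + (1 − ρ)μ  ⇒  X = (T̂ − (1 − ρ)μ) / ρ
X = (45.2804 − 0.414 × 38.6) / 0.586 = (45.2804 − 15.9804) / 0.586 = 29.3000 / 0.586 = 50.00

50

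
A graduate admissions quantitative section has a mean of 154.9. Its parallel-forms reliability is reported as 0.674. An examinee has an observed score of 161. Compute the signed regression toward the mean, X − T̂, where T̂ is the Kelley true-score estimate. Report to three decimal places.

T̂ = 0.674(161) + 0.326(154.9) = 108.514 + 50.4974 = 159.01140 → 159.0114
X − T̂ = 161 − 159.0114 = 1.9886 → 1.989

1.989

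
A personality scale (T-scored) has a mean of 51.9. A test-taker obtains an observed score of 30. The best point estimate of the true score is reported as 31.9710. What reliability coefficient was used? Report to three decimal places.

T̂ = ρX + (1 − ρ)μ  ⇒  T̂ − μ = ρ(X − μ)
ρ = (T̂ − μ)/(X − μ) = (31.9710 − 51.9) / (30 − 51.9) = -19.9290 / -21.9 = 0.91000

0.910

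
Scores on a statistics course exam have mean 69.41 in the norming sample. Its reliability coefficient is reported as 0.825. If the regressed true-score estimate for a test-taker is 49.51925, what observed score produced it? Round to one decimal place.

T̂ = ρX + (1 − ρ)μ  ⇒  X = (T̂ − (1 − ρ)μ) / ρ
X = (49.51925 − 0.175 × 69.41) / 0.825 = (49.51925 − 12.14675) / 0.825 = 37.37250 / 0.825 = 45.300

45.3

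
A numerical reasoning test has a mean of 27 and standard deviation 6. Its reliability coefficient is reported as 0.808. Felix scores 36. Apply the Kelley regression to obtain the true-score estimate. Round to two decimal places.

T̂ = 0.808(36) + 0.192(27) = 29.088 + 5.184 = 34.272 → 34.27

34.27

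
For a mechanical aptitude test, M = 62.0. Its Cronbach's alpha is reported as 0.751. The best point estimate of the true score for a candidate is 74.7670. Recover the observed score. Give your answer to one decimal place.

79.0

T̂ = ρX + (1 − ρ)μ  ⇒  X = (T̂ − (1 − ρ)μ) / ρ
X = (74.7670 − 0.249 × 62.0) / 0.751 = (74.7670 − 15.4380) / 0.751 = 59.3290 / 0.751 = 79.000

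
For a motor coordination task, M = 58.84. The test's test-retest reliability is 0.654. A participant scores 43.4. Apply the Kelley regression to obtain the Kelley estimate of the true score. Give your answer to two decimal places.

T̂ = 0.654(43.4) + 0.346(58.84) = 28.3836 + 20.35864 = 48.742 → 48.74

48.74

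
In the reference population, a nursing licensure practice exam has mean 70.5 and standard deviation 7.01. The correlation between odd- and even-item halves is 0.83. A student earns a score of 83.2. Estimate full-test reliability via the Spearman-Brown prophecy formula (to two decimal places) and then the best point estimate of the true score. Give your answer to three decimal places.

Spearman-Brown: ρ = 2r/(1 + r) = 2(0.83)/(1 + 0.83) = 1.660/1.83 = 0.9071 → 0.91
Regress the observed score toward the mean by the unreliability: T̂ = 0.91·83.2 + 0.09·70.5 = 75.712 + 6.345 = 82.0570.

82.057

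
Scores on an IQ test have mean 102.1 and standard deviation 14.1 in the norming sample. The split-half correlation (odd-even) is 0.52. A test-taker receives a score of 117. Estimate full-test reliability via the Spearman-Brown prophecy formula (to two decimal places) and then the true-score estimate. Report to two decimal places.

Spearman-Brown: ρ = 2r/(1 + r) = 2(0.52)/(1 + 0.52) = 1.040/1.52 = 0.6842 → 0.68
Regress the observed score toward the mean by the unreliability: T̂ = 0.68·117 + 0.32·102.1 = 79.56 + 32.672 = 112.232.

112.23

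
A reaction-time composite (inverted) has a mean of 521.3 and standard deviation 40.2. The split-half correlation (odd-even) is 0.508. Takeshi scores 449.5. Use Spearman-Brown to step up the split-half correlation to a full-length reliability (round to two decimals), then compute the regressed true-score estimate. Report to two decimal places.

473.19

Spearman-Brown: ρ = 2r/(1 + r) = 2(0.508)/(1 + 0.508) = 1.0160/1.508 = 0.6737 → 0.67
T̂ = ρX + (1 − ρ)μ
  = 0.67 × 449.5 + 0.33 × 521.3
  = 301.165 + 172.029
  = 473.194
  ≈ 473.19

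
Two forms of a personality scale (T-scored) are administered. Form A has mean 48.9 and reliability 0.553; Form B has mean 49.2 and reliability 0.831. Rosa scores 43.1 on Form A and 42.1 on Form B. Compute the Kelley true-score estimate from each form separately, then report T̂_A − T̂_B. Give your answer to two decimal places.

T̂_A = 0.553(43.1) + 0.447(48.9) = 45.6926
T̂_B = 0.831(42.1) + 0.169(49.2) = 43.2999
T̂_A − T̂_B = 2.3927

2.39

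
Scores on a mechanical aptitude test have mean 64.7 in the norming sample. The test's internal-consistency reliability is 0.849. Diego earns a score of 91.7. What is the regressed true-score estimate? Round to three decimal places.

T̂ = 0.849(91.7) + 0.151(64.7) = 77.8533 + 9.7697 = 87.6230 → 87.623

87.623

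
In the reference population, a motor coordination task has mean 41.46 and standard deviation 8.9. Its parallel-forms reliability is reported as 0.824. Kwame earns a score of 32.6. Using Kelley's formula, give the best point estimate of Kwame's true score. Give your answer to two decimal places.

T̂ = 0.824(32.6) + 0.176(41.46) = 26.8624 + 7.29696 = 34.159 → 34.16

34.16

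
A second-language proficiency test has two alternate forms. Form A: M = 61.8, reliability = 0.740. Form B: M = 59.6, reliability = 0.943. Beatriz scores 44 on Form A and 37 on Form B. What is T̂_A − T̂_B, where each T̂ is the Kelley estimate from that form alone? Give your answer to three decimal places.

10.340

T̂_A = 0.740(44) + 0.260(61.8) = 48.62800
T̂_B = 0.943(37) + 0.057(59.6) = 38.28820
T̂_A − T̂_B = 10.33980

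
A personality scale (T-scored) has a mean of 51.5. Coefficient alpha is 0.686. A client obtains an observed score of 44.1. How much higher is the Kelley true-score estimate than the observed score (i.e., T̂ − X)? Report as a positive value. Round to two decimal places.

T̂ = ρX + (1 − ρ)μ
  = 0.686 × 44.1 + 0.314 × 51.5
  = 30.2526 + 16.1710
  = 46.4236
  ≈ 46.424
T̂ − X = 46.424 − 44.1 = 2.324 → 2.32

2.32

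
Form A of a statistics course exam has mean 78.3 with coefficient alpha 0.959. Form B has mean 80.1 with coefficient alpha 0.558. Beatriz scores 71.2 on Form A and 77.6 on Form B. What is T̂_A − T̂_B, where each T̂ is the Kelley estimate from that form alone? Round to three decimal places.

T̂_A = 0.959(71.2) + 0.041(78.3) = 71.49110
T̂_B = 0.558(77.6) + 0.442(80.1) = 78.70500
T̂_A − T̂_B = -7.21390

-7.214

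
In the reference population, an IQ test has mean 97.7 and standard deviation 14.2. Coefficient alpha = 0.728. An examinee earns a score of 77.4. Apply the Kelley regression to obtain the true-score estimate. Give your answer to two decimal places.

T̂ = 0.728(77.4) + 0.272(97.7) = 56.3472 + 26.5744 = 82.922 → 82.92

82.92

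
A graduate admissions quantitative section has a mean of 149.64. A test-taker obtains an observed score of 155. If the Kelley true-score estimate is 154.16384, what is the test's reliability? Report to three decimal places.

T̂ = ρX + (1 − ρ)μ  ⇒  T̂ − μ = ρ(X − μ)
ρ = (T̂ − μ)/(X − μ) = (154.16384 − 149.64) / (155 − 149.64) = 4.52384 / 5.36 = 0.84400

0.844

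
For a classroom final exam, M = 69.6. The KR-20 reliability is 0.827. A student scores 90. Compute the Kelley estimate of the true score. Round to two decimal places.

86.47

T̂ = 0.827(90) + 0.173(69.6) = 74.430 + 12.0408 = 86.471 → 86.47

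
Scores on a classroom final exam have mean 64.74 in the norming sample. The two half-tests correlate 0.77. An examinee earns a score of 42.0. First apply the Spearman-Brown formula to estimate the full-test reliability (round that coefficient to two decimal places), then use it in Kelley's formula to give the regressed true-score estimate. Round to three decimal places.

44.956

Spearman-Brown: ρ = 2r/(1 + r) = 2(0.77)/(1 + 0.77) = 1.540/1.77 = 0.8701 → 0.87
T̂ = 0.87(42.0) + 0.13(64.74) = 36.540 + 8.4162 = 44.9562 → 44.956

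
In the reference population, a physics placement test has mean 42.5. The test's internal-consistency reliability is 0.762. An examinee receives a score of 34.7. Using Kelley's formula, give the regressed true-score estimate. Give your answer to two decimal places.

T̂ = 0.762(34.7) + 0.238(42.5) = 26.4414 + 10.1150 = 36.556 → 36.56

36.56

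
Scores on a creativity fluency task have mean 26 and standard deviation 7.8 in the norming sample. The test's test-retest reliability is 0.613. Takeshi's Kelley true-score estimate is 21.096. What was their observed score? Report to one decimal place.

T̂ = ρX + (1 − ρ)μ  ⇒  X = (T̂ − (1 − ρ)μ) / ρ
X = (21.096 − 0.387 × 26) / 0.613 = (21.096 − 10.062) / 0.613 = 11.034 / 0.613 = 18.000

18.0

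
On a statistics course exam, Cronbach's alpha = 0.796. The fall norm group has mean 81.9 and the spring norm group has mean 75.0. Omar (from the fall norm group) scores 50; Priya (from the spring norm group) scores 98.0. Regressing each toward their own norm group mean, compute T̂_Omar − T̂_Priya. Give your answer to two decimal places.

T̂_Omar = 0.796(50) + 0.204(81.9) = 56.5076
T̂_Priya = 0.796(98.0) + 0.204(75.0) = 93.3080
Difference = 56.5076 − 93.3080 = -36.8004

-36.80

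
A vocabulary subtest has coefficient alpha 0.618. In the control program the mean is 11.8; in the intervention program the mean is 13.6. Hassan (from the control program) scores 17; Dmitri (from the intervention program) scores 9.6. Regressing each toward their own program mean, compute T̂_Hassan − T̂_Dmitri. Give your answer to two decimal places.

3.89

T̂_Hassan = 0.618(17) + 0.382(11.8) = 15.0136
T̂_Dmitri = 0.618(9.6) + 0.382(13.6) = 11.1280
Difference = 15.0136 − 11.1280 = 3.8856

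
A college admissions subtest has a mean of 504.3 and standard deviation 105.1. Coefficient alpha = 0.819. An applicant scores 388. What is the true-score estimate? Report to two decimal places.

409.05

T̂ = ρX + (1 − ρ)μ
  = 0.819 × 388 + 0.181 × 504.3
  = 317.772 + 91.2783
  = 409.050
  ≈ 409.05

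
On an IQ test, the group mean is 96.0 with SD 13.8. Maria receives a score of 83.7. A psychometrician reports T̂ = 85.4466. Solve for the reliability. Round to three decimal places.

T̂ = ρX + (1 − ρ)μ  ⇒  T̂ − μ = ρ(X − μ)
ρ = (T̂ − μ)/(X − μ) = (85.4466 − 96.0) / (83.7 − 96.0) = -10.5534 / -12.3 = 0.85800

0.858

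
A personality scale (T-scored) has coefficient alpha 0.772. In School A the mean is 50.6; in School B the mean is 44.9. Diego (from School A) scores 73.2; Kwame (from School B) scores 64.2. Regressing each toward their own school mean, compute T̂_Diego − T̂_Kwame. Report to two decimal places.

T̂_Diego = 0.772(73.2) + 0.228(50.6) = 68.0472
T̂_Kwame = 0.772(64.2) + 0.228(44.9) = 59.7996
Difference = 68.0472 − 59.7996 = 8.2476

8.25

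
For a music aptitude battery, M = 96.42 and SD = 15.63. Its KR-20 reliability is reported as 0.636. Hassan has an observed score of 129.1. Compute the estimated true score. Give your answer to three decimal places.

117.204

Weight the observed score by reliability and the mean by (1 − reliability): T̂ = 0.636·129.1 + 0.364·96.42 = 82.1076 + 35.09688 = 117.2045.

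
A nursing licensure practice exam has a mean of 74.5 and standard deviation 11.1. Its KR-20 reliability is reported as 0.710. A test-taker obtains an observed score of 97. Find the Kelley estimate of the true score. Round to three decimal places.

T̂ = 0.710(97) + 0.290(74.5) = 68.870 + 21.6050 = 90.4750 → 90.475

90.475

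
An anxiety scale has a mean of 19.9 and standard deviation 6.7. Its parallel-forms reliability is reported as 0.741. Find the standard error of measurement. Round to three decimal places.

SEM = SD · √(1 − ρ) = 6.7 × √0.259 = 6.7 × 0.5089 = 3.4098

3.410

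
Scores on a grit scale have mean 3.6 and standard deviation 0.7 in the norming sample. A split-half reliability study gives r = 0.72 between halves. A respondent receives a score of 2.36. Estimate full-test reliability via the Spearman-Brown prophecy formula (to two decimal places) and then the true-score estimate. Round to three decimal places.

Spearman-Brown: ρ = 2r/(1 + r) = 2(0.72)/(1 + 0.72) = 1.440/1.72 = 0.8372 → 0.84
T̂ = 0.84(2.36) + 0.16(3.6) = 1.9824 + 0.576 = 2.5584 → 2.558

2.558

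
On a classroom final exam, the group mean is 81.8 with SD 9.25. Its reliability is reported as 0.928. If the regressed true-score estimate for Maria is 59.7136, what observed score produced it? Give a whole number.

T̂ = ρX + (1 − ρ)μ  ⇒  X = (T̂ − (1 − ρ)μ) / ρ
X = (59.7136 − 0.072 × 81.8) / 0.928 = (59.7136 − 5.8896) / 0.928 = 53.8240 / 0.928 = 58.00

58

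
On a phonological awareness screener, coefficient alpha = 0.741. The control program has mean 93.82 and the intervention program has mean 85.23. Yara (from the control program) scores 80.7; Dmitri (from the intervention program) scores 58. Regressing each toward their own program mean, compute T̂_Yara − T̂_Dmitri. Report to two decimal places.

19.05

T̂_Yara = 0.741(80.7) + 0.259(93.82) = 84.0981
T̂_Dmitri = 0.741(58) + 0.259(85.23) = 65.0526
Difference = 84.0981 − 65.0526 = 19.0455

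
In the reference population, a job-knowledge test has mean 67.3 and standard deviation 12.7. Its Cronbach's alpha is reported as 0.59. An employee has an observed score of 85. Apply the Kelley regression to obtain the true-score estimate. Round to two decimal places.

77.74

Weight the observed score by reliability and the mean by (1 − reliability): T̂ = 0.59·85 + 0.41·67.3 = 50.15 + 27.593 = 77.743.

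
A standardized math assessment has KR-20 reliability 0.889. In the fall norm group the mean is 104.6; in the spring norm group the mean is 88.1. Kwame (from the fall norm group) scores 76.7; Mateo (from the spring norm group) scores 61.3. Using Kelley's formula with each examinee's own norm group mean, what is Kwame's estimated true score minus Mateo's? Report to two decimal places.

15.52

T̂_Kwame = 0.889(76.7) + 0.111(104.6) = 79.7969
T̂_Mateo = 0.889(61.3) + 0.111(88.1) = 64.2748
Difference = 79.7969 − 64.2748 = 15.5221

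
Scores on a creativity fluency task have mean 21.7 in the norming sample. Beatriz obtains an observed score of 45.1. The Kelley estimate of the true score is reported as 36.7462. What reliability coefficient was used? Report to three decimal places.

0.643

T̂ = ρX + (1 − ρ)μ  ⇒  T̂ − μ = ρ(X − μ)
ρ = (T̂ − μ)/(X − μ) = (36.7462 − 21.7) / (45.1 − 21.7) = 15.0462 / 23.4 = 0.64300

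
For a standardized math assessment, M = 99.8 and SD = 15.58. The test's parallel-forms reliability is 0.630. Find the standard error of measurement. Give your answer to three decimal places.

9.477

SEM = SD · √(1 − ρ) = 15.58 × √0.370 = 15.58 × 0.6083 = 9.4769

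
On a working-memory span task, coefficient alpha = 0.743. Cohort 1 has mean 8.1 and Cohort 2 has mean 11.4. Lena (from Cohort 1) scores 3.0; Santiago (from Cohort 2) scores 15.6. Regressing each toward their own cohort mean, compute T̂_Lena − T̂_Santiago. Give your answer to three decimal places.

T̂_Lena = 0.743(3.0) + 0.257(8.1) = 4.31070
T̂_Santiago = 0.743(15.6) + 0.257(11.4) = 14.52060
Difference = 4.31070 − 14.52060 = -10.20990

-10.210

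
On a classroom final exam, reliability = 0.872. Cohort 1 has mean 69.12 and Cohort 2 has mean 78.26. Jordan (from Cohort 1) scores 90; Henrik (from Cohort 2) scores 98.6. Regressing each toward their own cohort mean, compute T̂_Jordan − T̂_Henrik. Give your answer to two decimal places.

-8.67

T̂_Jordan = 0.872(90) + 0.128(69.12) = 87.3274
T̂_Henrik = 0.872(98.6) + 0.128(78.26) = 95.9965
Difference = 87.3274 − 95.9965 = -8.6691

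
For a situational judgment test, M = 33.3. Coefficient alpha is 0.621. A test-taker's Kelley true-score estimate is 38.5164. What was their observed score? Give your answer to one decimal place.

T̂ = ρX + (1 − ρ)μ  ⇒  X = (T̂ − (1 − ρ)μ) / ρ
X = (38.5164 − 0.379 × 33.3) / 0.621 = (38.5164 − 12.6207) / 0.621 = 25.8957 / 0.621 = 41.700

41.7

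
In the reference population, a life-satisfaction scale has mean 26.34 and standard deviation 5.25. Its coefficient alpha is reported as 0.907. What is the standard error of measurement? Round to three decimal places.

SEM = SD · √(1 − ρ) = 5.25 × √0.093 = 5.25 × 0.3050 = 1.6010

1.601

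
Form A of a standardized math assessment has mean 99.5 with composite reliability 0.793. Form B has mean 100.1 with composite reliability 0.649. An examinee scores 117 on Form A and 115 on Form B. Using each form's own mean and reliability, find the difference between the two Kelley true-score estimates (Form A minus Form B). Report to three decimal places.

T̂_A = 0.793(117) + 0.207(99.5) = 113.37750
T̂_B = 0.649(115) + 0.351(100.1) = 109.77010
T̂_A − T̂_B = 3.60740

3.607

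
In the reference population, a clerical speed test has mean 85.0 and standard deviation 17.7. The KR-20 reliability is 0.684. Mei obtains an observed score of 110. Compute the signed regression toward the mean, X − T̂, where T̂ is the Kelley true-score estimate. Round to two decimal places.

Kelley's formula gives T̂ = 0.684·110 + 0.316·85.0 = 75.240 + 26.8600 = 102.1000.
X − T̂ = 110 − 102.100 = 7.900 → 7.90

7.90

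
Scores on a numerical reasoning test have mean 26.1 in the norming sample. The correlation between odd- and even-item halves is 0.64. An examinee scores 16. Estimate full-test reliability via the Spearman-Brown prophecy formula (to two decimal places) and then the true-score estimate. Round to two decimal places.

18.22

Spearman-Brown: ρ = 2r/(1 + r) = 2(0.64)/(1 + 0.64) = 1.280/1.64 = 0.7805 → 0.78
T̂ = 0.78(16) + 0.22(26.1) = 12.48 + 5.742 = 18.222 → 18.22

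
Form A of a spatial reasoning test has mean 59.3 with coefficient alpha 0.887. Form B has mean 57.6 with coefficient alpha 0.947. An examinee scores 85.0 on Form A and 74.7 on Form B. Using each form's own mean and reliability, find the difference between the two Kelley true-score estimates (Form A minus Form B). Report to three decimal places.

T̂_A = 0.887(85.0) + 0.113(59.3) = 82.09590
T̂_B = 0.947(74.7) + 0.053(57.6) = 73.79370
T̂_A − T̂_B = 8.30220

8.302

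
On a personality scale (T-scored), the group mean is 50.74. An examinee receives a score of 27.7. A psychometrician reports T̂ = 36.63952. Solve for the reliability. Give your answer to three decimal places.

0.612

T̂ = ρX + (1 − ρ)μ  ⇒  T̂ − μ = ρ(X − μ)
ρ = (T̂ − μ)/(X − μ) = (36.63952 − 50.74) / (27.7 − 50.74) = -14.10048 / -23.04 = 0.61200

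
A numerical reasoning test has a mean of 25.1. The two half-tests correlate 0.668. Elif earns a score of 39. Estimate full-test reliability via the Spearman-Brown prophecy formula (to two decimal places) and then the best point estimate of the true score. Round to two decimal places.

Spearman-Brown: ρ = 2r/(1 + r) = 2(0.668)/(1 + 0.668) = 1.3360/1.668 = 0.8010 → 0.80
T̂ = 0.80(39) + 0.20(25.1) = 31.20 + 5.020 = 36.220 → 36.22

36.22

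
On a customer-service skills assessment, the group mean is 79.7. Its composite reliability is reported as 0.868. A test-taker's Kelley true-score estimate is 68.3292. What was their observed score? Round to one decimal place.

66.6

T̂ = ρX + (1 − ρ)μ  ⇒  X = (T̂ − (1 − ρ)μ) / ρ
X = (68.3292 − 0.132 × 79.7) / 0.868 = (68.3292 − 10.5204) / 0.868 = 57.8088 / 0.868 = 66.600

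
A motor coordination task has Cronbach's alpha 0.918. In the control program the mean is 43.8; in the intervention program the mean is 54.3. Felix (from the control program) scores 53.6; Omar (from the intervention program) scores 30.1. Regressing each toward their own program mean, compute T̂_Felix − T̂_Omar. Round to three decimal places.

T̂_Felix = 0.918(53.6) + 0.082(43.8) = 52.79640
T̂_Omar = 0.918(30.1) + 0.082(54.3) = 32.08440
Difference = 52.79640 − 32.08440 = 20.71200

20.712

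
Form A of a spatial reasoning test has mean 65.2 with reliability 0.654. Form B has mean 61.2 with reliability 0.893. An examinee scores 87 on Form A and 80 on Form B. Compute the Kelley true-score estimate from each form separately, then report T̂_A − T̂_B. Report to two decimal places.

T̂_A = 0.654(87) + 0.346(65.2) = 79.4572
T̂_B = 0.893(80) + 0.107(61.2) = 77.9884
T̂_A − T̂_B = 1.4688

1.47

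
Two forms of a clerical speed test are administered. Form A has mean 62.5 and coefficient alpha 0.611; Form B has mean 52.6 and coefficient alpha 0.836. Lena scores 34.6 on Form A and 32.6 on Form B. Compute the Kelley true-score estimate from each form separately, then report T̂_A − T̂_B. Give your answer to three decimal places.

9.573

T̂_A = 0.611(34.6) + 0.389(62.5) = 45.45310
T̂_B = 0.836(32.6) + 0.164(52.6) = 35.88000
T̂_A − T̂_B = 9.57310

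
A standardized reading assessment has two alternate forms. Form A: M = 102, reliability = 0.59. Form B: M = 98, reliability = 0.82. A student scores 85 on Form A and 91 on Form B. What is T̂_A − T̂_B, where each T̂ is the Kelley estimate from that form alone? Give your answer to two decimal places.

-0.29

T̂_A = 0.59(85) + 0.41(102) = 91.9700
T̂_B = 0.82(91) + 0.18(98) = 92.2600
T̂_A − T̂_B = -0.2900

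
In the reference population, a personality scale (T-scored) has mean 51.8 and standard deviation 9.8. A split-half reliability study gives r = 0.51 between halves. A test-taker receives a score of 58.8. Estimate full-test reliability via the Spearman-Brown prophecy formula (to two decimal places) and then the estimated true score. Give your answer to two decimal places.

56.56

Spearman-Brown: ρ = 2r/(1 + r) = 2(0.51)/(1 + 0.51) = 1.020/1.51 = 0.6755 → 0.68
T̂ = ρX + (1 − ρ)μ
  = 0.68 × 58.8 + 0.32 × 51.8
  = 39.984 + 16.576
  = 56.560
  ≈ 56.56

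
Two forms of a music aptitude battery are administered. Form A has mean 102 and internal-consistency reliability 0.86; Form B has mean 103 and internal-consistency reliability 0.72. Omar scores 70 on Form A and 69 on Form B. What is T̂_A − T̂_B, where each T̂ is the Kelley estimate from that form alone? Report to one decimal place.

-4.0

T̂_A = 0.86(70) + 0.14(102) = 74.480
T̂_B = 0.72(69) + 0.28(103) = 78.520
T̂_A − T̂_B = -4.040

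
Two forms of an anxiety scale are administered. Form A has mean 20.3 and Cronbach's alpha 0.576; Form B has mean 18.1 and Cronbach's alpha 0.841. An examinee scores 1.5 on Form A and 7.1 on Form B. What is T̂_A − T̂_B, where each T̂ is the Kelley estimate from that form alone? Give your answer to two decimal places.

T̂_A = 0.576(1.5) + 0.424(20.3) = 9.4712
T̂_B = 0.841(7.1) + 0.159(18.1) = 8.8490
T̂_A − T̂_B = 0.6222

0.62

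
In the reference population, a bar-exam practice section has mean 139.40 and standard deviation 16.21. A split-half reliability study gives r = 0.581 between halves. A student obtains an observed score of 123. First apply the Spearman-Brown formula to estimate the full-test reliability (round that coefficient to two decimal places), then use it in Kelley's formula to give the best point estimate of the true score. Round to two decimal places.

Spearman-Brown: ρ = 2r/(1 + r) = 2(0.581)/(1 + 0.581) = 1.1620/1.581 = 0.7350 → 0.73
T̂ = 0.73(123) + 0.27(139.40) = 89.79 + 37.6380 = 127.428 → 127.43

127.43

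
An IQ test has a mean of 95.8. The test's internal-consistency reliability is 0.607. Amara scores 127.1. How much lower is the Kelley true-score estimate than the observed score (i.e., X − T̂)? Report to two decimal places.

Regress the observed score toward the mean by the unreliability: T̂ = 0.607·127.1 + 0.393·95.8 = 77.1497 + 37.6494 = 114.7991.
X − T̂ = 127.1 − 114.799 = 12.301 → 12.30

12.30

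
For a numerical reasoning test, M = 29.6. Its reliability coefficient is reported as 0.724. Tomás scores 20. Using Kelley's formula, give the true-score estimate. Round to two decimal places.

22.65

Weight the observed score by reliability and the mean by (1 − reliability): T̂ = 0.724·20 + 0.276·29.6 = 14.480 + 8.1696 = 22.650.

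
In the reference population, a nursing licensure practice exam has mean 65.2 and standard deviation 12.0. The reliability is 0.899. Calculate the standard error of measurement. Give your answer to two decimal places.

SEM = SD · √(1 − ρ) = 12.0 × √0.101 = 12.0 × 0.3178 = 3.814

3.81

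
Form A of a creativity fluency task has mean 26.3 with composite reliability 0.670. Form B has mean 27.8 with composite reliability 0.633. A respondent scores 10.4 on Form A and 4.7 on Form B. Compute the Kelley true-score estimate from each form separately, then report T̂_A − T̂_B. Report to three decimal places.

T̂_A = 0.670(10.4) + 0.330(26.3) = 15.64700
T̂_B = 0.633(4.7) + 0.367(27.8) = 13.17770
T̂_A − T̂_B = 2.46930

2.469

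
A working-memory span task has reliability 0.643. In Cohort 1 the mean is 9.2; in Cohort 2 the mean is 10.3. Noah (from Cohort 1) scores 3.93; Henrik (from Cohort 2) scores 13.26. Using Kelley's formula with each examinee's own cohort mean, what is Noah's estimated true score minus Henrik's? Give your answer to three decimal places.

T̂_Noah = 0.643(3.93) + 0.357(9.2) = 5.81139
T̂_Henrik = 0.643(13.26) + 0.357(10.3) = 12.20328
Difference = 5.81139 − 12.20328 = -6.39189

-6.392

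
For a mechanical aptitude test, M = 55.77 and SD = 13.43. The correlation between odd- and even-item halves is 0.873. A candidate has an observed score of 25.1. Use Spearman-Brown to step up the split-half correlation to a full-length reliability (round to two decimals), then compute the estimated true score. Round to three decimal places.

27.247

Spearman-Brown: ρ = 2r/(1 + r) = 2(0.873)/(1 + 0.873) = 1.7460/1.873 = 0.9322 → 0.93
Regress the observed score toward the mean by the unreliability: T̂ = 0.93·25.1 + 0.07·55.77 = 23.343 + 3.9039 = 27.2469.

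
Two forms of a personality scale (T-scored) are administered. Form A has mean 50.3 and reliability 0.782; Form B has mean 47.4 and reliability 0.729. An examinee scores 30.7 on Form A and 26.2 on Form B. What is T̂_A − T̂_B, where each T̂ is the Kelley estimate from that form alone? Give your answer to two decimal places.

T̂_A = 0.782(30.7) + 0.218(50.3) = 34.9728
T̂_B = 0.729(26.2) + 0.271(47.4) = 31.9452
T̂_A − T̂_B = 3.0276

3.03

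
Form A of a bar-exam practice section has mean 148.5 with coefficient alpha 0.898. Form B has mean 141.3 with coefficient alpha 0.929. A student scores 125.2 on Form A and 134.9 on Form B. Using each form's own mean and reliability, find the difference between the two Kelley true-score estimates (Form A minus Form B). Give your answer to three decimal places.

-7.778

T̂_A = 0.898(125.2) + 0.102(148.5) = 127.57660
T̂_B = 0.929(134.9) + 0.071(141.3) = 135.35440
T̂_A − T̂_B = -7.77780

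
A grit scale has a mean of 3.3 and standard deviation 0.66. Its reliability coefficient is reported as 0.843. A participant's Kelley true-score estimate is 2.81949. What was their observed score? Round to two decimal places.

T̂ = ρX + (1 − ρ)μ  ⇒  X = (T̂ − (1 − ρ)μ) / ρ
X = (2.81949 − 0.157 × 3.3) / 0.843 = (2.81949 − 0.5181) / 0.843 = 2.30139 / 0.843 = 2.7300

2.73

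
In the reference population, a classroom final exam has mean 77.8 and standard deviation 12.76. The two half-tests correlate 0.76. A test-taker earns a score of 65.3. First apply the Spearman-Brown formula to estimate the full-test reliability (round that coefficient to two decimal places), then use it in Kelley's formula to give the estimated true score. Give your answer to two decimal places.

Spearman-Brown: ρ = 2r/(1 + r) = 2(0.76)/(1 + 0.76) = 1.520/1.76 = 0.8636 → 0.86
T̂ = 0.86(65.3) + 0.14(77.8) = 56.158 + 10.892 = 67.050 → 67.05

67.05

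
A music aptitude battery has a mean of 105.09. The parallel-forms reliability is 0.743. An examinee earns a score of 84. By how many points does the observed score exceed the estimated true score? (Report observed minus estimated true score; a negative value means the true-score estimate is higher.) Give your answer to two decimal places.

T̂ = ρX + (1 − ρ)μ
  = 0.743 × 84 + 0.257 × 105.09
  = 62.412 + 27.00813
  = 89.4201
  ≈ 89.420
X − T̂ = 84 − 89.420 = -5.420 → -5.42

-5.42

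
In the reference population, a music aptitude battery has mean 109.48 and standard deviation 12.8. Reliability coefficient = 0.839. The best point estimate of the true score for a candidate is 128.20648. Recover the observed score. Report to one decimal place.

T̂ = ρX + (1 − ρ)μ  ⇒  X = (T̂ − (1 − ρ)μ) / ρ
X = (128.20648 − 0.161 × 109.48) / 0.839 = (128.20648 − 17.62628) / 0.839 = 110.58020 / 0.839 = 131.800

131.8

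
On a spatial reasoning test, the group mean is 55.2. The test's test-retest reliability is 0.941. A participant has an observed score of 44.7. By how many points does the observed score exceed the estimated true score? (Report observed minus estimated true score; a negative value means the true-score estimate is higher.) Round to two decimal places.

-0.62

T̂ = 0.941(44.7) + 0.059(55.2) = 42.0627 + 3.2568 = 45.3195 → 45.320
X − T̂ = 44.7 − 45.320 = -0.620 → -0.62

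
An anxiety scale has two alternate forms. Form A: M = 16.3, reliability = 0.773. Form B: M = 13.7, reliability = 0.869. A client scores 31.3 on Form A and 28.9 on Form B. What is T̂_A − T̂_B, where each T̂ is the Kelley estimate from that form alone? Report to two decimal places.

T̂_A = 0.773(31.3) + 0.227(16.3) = 27.8950
T̂_B = 0.869(28.9) + 0.131(13.7) = 26.9088
T̂_A − T̂_B = 0.9862

0.99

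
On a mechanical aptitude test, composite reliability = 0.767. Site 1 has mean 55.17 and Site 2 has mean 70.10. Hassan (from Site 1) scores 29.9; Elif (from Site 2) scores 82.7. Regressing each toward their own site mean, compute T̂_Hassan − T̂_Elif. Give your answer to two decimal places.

-43.98

T̂_Hassan = 0.767(29.9) + 0.233(55.17) = 35.7879
T̂_Elif = 0.767(82.7) + 0.233(70.10) = 79.7642
Difference = 35.7879 − 79.7642 = -43.9763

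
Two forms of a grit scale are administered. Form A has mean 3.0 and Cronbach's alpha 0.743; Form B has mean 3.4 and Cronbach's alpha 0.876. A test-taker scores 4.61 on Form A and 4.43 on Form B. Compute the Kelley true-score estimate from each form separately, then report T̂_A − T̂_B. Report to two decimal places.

T̂_A = 0.743(4.61) + 0.257(3.0) = 4.1962
T̂_B = 0.876(4.43) + 0.124(3.4) = 4.3023
T̂_A − T̂_B = -0.1060

-0.11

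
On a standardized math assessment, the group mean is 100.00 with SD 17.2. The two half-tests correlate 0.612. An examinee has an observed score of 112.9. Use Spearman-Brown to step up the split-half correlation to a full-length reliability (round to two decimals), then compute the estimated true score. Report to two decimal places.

Spearman-Brown: ρ = 2r/(1 + r) = 2(0.612)/(1 + 0.612) = 1.2240/1.612 = 0.7593 → 0.76
T̂ = 0.76(112.9) + 0.24(100.00) = 85.804 + 24.0000 = 109.804 → 109.80

109.80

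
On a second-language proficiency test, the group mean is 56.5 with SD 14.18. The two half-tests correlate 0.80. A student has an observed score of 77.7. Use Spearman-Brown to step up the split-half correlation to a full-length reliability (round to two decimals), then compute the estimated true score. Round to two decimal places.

75.37

Spearman-Brown: ρ = 2r/(1 + r) = 2(0.80)/(1 + 0.80) = 1.600/1.80 = 0.8889 → 0.89
T̂ = ρX + (1 − ρ)μ
  = 0.89 × 77.7 + 0.11 × 56.5
  = 69.153 + 6.215
  = 75.368
  ≈ 75.37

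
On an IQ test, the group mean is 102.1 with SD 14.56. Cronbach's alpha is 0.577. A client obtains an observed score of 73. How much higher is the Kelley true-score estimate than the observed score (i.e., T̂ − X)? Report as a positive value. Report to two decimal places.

T̂ = 0.577(73) + 0.423(102.1) = 42.121 + 43.1883 = 85.3093 → 85.309
T̂ − X = 85.309 − 73 = 12.309 → 12.31

12.31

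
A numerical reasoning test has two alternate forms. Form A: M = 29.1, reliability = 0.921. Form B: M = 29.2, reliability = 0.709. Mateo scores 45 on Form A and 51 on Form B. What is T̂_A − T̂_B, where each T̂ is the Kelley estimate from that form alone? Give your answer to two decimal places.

T̂_A = 0.921(45) + 0.079(29.1) = 43.7439
T̂_B = 0.709(51) + 0.291(29.2) = 44.6562
T̂_A − T̂_B = -0.9123

-0.91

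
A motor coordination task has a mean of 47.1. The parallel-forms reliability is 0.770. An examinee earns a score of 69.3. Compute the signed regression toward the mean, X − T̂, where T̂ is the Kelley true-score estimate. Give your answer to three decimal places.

T̂ = ρX + (1 − ρ)μ
  = 0.770 × 69.3 + 0.230 × 47.1
  = 53.3610 + 10.8330
  = 64.19400
  ≈ 64.1940
X − T̂ = 69.3 − 64.1940 = 5.1060 → 5.106

5.106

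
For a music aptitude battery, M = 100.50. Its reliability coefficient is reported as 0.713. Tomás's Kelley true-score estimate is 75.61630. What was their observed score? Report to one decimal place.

65.6

T̂ = ρX + (1 − ρ)μ  ⇒  X = (T̂ − (1 − ρ)μ) / ρ
X = (75.61630 − 0.287 × 100.50) / 0.713 = (75.61630 − 28.84350) / 0.713 = 46.77280 / 0.713 = 65.600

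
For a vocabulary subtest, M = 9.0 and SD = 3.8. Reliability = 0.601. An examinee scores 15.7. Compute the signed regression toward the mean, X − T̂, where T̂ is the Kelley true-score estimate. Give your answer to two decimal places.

Weight the observed score by reliability and the mean by (1 − reliability): T̂ = 0.601·15.7 + 0.399·9.0 = 9.4357 + 3.5910 = 13.0267.
X − T̂ = 15.7 − 13.027 = 2.673 → 2.67

2.67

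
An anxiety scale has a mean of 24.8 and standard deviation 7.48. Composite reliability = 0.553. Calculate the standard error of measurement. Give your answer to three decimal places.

SEM = SD · √(1 − ρ) = 7.48 × √0.447 = 7.48 × 0.6686 = 5.0010

5.001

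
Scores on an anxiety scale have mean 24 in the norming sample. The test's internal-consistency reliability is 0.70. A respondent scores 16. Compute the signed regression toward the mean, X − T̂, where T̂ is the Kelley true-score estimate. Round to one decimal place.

T̂ = 0.70(16) + 0.30(24) = 11.20 + 7.20 = 18.400 → 18.40
X − T̂ = 16 − 18.40 = -2.40 → -2.4

-2.4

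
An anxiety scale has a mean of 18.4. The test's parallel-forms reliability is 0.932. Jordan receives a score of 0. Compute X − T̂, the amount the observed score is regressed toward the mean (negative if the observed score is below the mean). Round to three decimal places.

-1.251

T̂ = ρX + (1 − ρ)μ
  = 0.932 × 0 + 0.068 × 18.4
  = 0.000 + 1.2512
  = 1.25120
  ≈ 1.2512
X − T̂ = 0 − 1.2512 = -1.2512 → -1.251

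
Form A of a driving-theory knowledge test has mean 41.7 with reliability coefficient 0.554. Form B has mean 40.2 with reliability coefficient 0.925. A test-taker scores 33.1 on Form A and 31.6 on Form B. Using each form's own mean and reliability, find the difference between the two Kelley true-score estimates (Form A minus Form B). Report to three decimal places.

4.691

T̂_A = 0.554(33.1) + 0.446(41.7) = 36.93560
T̂_B = 0.925(31.6) + 0.075(40.2) = 32.24500
T̂_A − T̂_B = 4.69060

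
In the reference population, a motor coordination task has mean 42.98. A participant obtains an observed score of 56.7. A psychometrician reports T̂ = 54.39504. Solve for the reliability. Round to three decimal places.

0.832

T̂ = ρX + (1 − ρ)μ  ⇒  T̂ − μ = ρ(X − μ)
ρ = (T̂ − μ)/(X − μ) = (54.39504 − 42.98) / (56.7 − 42.98) = 11.41504 / 13.72 = 0.83200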